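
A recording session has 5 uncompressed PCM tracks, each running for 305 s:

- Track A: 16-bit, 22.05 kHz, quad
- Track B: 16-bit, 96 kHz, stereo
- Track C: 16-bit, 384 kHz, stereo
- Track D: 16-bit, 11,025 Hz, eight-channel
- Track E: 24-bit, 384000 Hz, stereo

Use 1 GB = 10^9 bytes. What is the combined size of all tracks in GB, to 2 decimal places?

1.40 GB

Track A: 22,050 × 305 × 2 × 4 = 53,802,000 bytes.
Track B: 96,000 × 305 × 2 × 2 = 117,120,000 bytes.
Track C: 384,000 × 305 × 2 × 2 = 468,480,000 bytes.
Track D: 11,025 × 305 × 2 × 8 = 53,802,000 bytes.
Track E: 384,000 × 305 × 3 × 2 = 702,720,000 bytes.
Total = 1,395,924,000 bytes = 1.40 GB.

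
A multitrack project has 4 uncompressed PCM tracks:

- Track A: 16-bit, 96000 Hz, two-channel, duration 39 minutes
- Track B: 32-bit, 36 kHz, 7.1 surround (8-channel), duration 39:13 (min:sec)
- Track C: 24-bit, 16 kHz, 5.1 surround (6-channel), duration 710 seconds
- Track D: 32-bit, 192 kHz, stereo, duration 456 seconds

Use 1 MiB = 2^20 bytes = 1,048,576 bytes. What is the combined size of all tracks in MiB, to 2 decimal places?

Track A: 39 minutes = 2,340 s; 96,000 × 2,340 × 2 × 2 = 898,560,000 bytes.
Track B: 39:13 (min:sec) = 2,353 s; 36,000 × 2,353 × 4 × 8 = 2,710,656,000 bytes.
Track C: 16,000 × 710 × 3 × 6 = 204,480,000 bytes.
Track D: 192,000 × 456 × 4 × 2 = 700,416,000 bytes.
Total = 4,514,112,000 bytes = 4304.99 MiB.

4304.99 MiB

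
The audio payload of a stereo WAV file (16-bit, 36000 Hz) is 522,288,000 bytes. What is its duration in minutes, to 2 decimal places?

60.45 minutes

Byte rate = 36,000 × 2 × 2 = 144,000 bytes/s.
Duration = 522,288,000 / 144,000 = 3,627 s.
3,627 s / 60 = 60.45 minutes.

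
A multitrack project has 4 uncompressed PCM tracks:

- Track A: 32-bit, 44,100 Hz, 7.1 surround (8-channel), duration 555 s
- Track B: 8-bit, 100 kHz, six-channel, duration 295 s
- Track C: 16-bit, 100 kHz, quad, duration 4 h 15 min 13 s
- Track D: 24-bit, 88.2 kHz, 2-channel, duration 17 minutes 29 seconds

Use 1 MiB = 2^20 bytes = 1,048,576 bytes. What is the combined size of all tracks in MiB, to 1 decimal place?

13128.0 MiB

Track A: 44,100 × 555 × 4 × 8 = 783,216,000 bytes.
Track B: 100,000 × 295 × 1 × 6 = 177,000,000 bytes.
Track C: 4 h 15 min 13 s = 15,313 s; 100,000 × 15,313 × 2 × 4 = 12,250,400,000 bytes.
Track D: 17 minutes 29 seconds = 1,049 s; 88,200 × 1,049 × 3 × 2 = 555,130,800 bytes.
Total = 13,765,746,800 bytes = 13128.0 MiB.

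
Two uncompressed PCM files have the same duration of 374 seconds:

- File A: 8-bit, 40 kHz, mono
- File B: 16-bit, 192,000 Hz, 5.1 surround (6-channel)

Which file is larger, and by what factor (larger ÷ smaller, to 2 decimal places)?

File A: 40,000 × 1 × 1 = 40,000 bytes/s.
File B: 192,000 × 2 × 6 = 2,304,000 bytes/s.
File B is larger; ratio = 861,696,000 / 14,960,000 = 57.60.

File B, by a factor of 57.60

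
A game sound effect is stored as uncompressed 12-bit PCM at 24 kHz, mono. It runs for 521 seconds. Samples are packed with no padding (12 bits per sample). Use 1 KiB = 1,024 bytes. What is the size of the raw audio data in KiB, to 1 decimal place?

18316.4 KiB

Bits = 24,000 × 521 × 12 × 1 = 150,048,000 bits = 18,756,000 bytes.
18,756,000 / 1,024 = 18316.4 KiB.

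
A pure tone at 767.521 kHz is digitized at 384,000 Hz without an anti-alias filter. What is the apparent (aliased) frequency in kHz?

Nyquist = 384,000/2 = 192,000 Hz; 767,521 Hz exceeds it.
Alias = |767,521 − 2×384,000| = |767,521 − 768,000| = 479 Hz = 0.479 kHz.

0.479 kHz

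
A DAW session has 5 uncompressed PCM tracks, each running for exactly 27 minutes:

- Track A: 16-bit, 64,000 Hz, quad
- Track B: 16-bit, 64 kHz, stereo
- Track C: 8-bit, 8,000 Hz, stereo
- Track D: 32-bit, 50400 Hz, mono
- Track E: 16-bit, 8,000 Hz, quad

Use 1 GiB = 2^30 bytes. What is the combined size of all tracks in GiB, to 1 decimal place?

1.6 GiB

exactly 27 minutes = 1,620 s.
Track A: 64,000 × 1,620 × 2 × 4 = 829,440,000 bytes.
Track B: 64,000 × 1,620 × 2 × 2 = 414,720,000 bytes.
Track C: 8,000 × 1,620 × 1 × 2 = 25,920,000 bytes.
Track D: 50,400 × 1,620 × 4 × 1 = 326,592,000 bytes.
Track E: 8,000 × 1,620 × 2 × 4 = 103,680,000 bytes.
Total = 1,700,352,000 bytes = 1.6 GiB.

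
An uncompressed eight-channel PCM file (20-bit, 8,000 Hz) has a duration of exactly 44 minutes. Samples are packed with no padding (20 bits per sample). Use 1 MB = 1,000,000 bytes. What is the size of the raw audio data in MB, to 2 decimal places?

Duration = exactly 44 minutes = 2,640 s.
Bits = 8,000 × 2,640 × 20 × 8 = 3,379,200,000 bits = 422,400,000 bytes.
422,400,000 / 1,000,000 = 422.40 MB.

422.40 MB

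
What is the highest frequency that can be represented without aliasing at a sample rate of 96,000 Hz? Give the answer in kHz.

48 kHz

Nyquist frequency = sample rate / 2 = 96,000 / 2 = 48 kHz.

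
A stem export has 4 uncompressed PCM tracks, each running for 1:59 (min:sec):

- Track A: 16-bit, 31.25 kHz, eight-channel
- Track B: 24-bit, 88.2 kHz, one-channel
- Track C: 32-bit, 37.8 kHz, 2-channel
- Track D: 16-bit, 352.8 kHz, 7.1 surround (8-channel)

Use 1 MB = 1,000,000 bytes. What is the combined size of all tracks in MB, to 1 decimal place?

1:59 (min:sec) = 119 s.
Track A: 31,250 × 119 × 2 × 8 = 59,500,000 bytes.
Track B: 88,200 × 119 × 3 × 1 = 31,487,400 bytes.
Track C: 37,800 × 119 × 4 × 2 = 35,985,600 bytes.
Track D: 352,800 × 119 × 2 × 8 = 671,731,200 bytes.
Total = 798,704,200 bytes = 798.7 MB.

798.7 MB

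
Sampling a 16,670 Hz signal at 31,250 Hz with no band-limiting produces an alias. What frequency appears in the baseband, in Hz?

14,580 Hz

Nyquist = 31,250/2 = 15,625 Hz; 16,670 Hz exceeds it.
Alias = |16,670 − 1×31,250| = |16,670 − 31,250| = 14,580 Hz.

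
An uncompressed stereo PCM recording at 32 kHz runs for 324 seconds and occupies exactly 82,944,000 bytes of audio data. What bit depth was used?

Bytes per sample = 82,944,000 / (32,000 × 324 × 2) = 82,944,000 / 20,736,000 = 4.
Bit depth = 4 × 8 = 32 bits.

32 bits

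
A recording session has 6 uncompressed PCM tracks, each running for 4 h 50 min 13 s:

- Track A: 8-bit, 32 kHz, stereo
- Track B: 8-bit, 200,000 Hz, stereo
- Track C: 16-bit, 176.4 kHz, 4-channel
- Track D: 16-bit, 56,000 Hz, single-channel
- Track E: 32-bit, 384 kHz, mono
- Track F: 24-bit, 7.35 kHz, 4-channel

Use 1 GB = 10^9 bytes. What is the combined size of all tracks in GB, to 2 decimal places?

4 h 50 min 13 s = 17,413 s.
Track A: 32,000 × 17,413 × 1 × 2 = 1,114,432,000 bytes.
Track B: 200,000 × 17,413 × 1 × 2 = 6,965,200,000 bytes.
Track C: 176,400 × 17,413 × 2 × 4 = 24,573,225,600 bytes.
Track D: 56,000 × 17,413 × 2 × 1 = 1,950,256,000 bytes.
Track E: 384,000 × 17,413 × 4 × 1 = 26,746,368,000 bytes.
Track F: 7,350 × 17,413 × 3 × 4 = 1,535,826,600 bytes.
Total = 62,885,308,200 bytes = 62.89 GB.

62.89 GB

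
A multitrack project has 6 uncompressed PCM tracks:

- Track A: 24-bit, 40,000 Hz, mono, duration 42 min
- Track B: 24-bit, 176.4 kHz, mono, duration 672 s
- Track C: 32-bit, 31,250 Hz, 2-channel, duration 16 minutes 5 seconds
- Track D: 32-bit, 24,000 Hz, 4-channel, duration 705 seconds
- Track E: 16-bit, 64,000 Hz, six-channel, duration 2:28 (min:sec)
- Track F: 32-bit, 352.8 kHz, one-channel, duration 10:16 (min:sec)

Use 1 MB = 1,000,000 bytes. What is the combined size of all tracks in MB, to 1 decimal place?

2153.0 MB

Track A: 42 min = 2,520 s; 40,000 × 2,520 × 3 × 1 = 302,400,000 bytes.
Track B: 176,400 × 672 × 3 × 1 = 355,622,400 bytes.
Track C: 16 minutes 5 seconds = 965 s; 31,250 × 965 × 4 × 2 = 241,250,000 bytes.
Track D: 24,000 × 705 × 4 × 4 = 270,720,000 bytes.
Track E: 2:28 (min:sec) = 148 s; 64,000 × 148 × 2 × 6 = 113,664,000 bytes.
Track F: 10:16 (min:sec) = 616 s; 352,800 × 616 × 4 × 1 = 869,299,200 bytes.
Total = 2,152,955,600 bytes = 2153.0 MB.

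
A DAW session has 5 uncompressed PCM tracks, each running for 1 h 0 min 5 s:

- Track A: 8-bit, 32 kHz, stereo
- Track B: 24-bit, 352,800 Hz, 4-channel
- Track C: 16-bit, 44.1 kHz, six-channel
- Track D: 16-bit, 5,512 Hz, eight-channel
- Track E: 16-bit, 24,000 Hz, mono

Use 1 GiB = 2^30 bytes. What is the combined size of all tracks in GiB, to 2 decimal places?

16.66 GiB

1 h 0 min 5 s = 3,605 s.
Track A: 32,000 × 3,605 × 1 × 2 = 230,720,000 bytes.
Track B: 352,800 × 3,605 × 3 × 4 = 15,262,128,000 bytes.
Track C: 44,100 × 3,605 × 2 × 6 = 1,907,766,000 bytes.
Track D: 5,512 × 3,605 × 2 × 8 = 317,932,160 bytes.
Track E: 24,000 × 3,605 × 2 × 1 = 173,040,000 bytes.
Total = 17,891,586,160 bytes = 16.66 GiB.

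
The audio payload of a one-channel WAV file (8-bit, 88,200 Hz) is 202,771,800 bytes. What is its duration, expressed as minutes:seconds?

Byte rate = 88,200 × 1 × 1 = 88,200 bytes/s.
Duration = 202,771,800 / 88,200 = 2,299 s.
2,299 s = 38:19.

38:19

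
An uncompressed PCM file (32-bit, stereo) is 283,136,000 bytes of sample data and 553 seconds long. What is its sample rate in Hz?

Bytes = sample_rate × seconds × bytes_per_sample × channels.
sample_rate = 283,136,000 / (553 × 4 × 2) = 283,136,000 / 4,424 = 64,000 Hz.

64,000 Hz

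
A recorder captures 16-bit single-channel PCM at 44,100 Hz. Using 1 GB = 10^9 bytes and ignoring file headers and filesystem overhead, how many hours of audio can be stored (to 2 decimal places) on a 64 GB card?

201.56 hours

Uncompressed byte rate = 44,100 × 2 × 1 = 88,200 bytes/s.
Capacity = 64 × 1,000,000,000 = 64,000,000,000 bytes.
64,000,000,000 / 88,200 ≈ 725623.58 s → 201.56 hours.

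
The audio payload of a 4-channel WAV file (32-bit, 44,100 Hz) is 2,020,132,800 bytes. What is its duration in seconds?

Byte rate = 44,100 × 4 × 4 = 705,600 bytes/s.
Duration = 2,020,132,800 / 705,600 = 2,863 s.

2,863 seconds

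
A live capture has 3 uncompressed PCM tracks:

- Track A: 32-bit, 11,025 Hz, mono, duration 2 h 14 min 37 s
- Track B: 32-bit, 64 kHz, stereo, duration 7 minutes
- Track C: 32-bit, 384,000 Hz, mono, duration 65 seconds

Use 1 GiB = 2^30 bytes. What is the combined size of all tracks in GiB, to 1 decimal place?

0.6 GiB

Track A: 2 h 14 min 37 s = 8,077 s; 11,025 × 8,077 × 4 × 1 = 356,195,700 bytes.
Track B: 7 minutes = 420 s; 64,000 × 420 × 4 × 2 = 215,040,000 bytes.
Track C: 384,000 × 65 × 4 × 1 = 99,840,000 bytes.
Total = 671,075,700 bytes = 0.6 GiB.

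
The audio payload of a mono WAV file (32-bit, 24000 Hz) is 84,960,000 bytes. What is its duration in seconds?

Byte rate = 24,000 × 4 × 1 = 96,000 bytes/s.
Duration = 84,960,000 / 96,000 = 885 s.

885 seconds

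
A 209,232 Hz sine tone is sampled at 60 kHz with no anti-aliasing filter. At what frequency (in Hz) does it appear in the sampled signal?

29,232 Hz

Nyquist = 60,000/2 = 30,000 Hz; 209,232 Hz exceeds it.
Alias = |209,232 − 3×60,000| = |209,232 − 180,000| = 29,232 Hz.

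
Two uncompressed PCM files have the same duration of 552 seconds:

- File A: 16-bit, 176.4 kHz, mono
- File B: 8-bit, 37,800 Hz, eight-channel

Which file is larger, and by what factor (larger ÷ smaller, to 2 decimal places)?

File A, by a factor of 1.17

File A: 176,400 × 2 × 1 = 352,800 bytes/s.
File B: 37,800 × 1 × 8 = 302,400 bytes/s.
File A is larger; ratio = 194,745,600 / 166,924,800 = 1.17.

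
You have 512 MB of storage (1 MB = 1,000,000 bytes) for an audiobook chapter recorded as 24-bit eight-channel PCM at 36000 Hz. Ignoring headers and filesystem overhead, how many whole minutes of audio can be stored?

Uncompressed byte rate = 36,000 × 3 × 8 = 864,000 bytes/s.
Capacity = 512 × 1,000,000 = 512,000,000 bytes.
512,000,000 / 864,000 ≈ 592.59 s → 9 minutes.

9 minutes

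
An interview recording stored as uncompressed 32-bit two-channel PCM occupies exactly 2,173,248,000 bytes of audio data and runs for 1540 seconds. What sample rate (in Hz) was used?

176,400 Hz

Bytes = sample_rate × seconds × bytes_per_sample × channels.
sample_rate = 2,173,248,000 / (1,540 × 4 × 2) = 2,173,248,000 / 12,320 = 176,400 Hz.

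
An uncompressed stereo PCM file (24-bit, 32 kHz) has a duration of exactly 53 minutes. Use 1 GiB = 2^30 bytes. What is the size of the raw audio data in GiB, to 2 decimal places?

0.57 GiB

Duration = exactly 53 minutes = 3,180 s.
Bytes = 32,000 samples/s × 3,180 s × 3 bytes/sample × 2 ch = 610,560,000 bytes.
610,560,000 / 1,073,741,824 = 0.57 GiB.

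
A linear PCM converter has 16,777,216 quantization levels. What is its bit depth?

24 bits

log2(16,777,216) = 24.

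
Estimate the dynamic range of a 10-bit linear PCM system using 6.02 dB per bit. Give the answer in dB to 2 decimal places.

60.20 dB

10 × 6.02 = 60.20 dB.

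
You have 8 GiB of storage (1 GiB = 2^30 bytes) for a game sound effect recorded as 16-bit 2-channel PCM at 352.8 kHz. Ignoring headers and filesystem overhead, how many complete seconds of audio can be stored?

6,086 seconds

Uncompressed byte rate = 352,800 × 2 × 2 = 1,411,200 bytes/s.
Capacity = 8 × 1,073,741,824 = 8,589,934,592 bytes.
8,589,934,592 / 1,411,200 ≈ 6086.97 s → 6,086 seconds.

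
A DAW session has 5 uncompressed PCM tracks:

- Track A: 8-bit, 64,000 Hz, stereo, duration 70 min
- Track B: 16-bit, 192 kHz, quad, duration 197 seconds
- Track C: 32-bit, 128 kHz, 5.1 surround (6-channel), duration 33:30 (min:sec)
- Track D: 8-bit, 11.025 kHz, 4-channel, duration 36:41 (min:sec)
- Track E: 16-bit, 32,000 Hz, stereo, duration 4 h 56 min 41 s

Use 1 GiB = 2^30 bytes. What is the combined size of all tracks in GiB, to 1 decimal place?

8.7 GiB

Track A: 70 min = 4,200 s; 64,000 × 4,200 × 1 × 2 = 537,600,000 bytes.
Track B: 192,000 × 197 × 2 × 4 = 302,592,000 bytes.
Track C: 33:30 (min:sec) = 2,010 s; 128,000 × 2,010 × 4 × 6 = 6,174,720,000 bytes.
Track D: 36:41 (min:sec) = 2,201 s; 11,025 × 2,201 × 1 × 4 = 97,064,100 bytes.
Track E: 4 h 56 min 41 s = 17,801 s; 32,000 × 17,801 × 2 × 2 = 2,278,528,000 bytes.
Total = 9,390,504,100 bytes = 8.7 GiB.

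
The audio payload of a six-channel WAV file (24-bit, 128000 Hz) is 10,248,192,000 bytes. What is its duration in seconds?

4,448 seconds

Byte rate = 128,000 × 3 × 6 = 2,304,000 bytes/s.
Duration = 10,248,192,000 / 2,304,000 = 4,448 s.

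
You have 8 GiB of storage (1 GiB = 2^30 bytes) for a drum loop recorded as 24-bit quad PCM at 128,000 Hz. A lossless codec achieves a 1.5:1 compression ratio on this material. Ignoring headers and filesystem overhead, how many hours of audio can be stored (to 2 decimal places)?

Uncompressed byte rate = 128,000 × 3 × 4 = 1,536,000 bytes/s.
After 1.5:1 compression, effective rate ≈ 1024000 bytes/s.
Capacity = 8 × 1,073,741,824 = 8,589,934,592 bytes.
8,589,934,592 / effective rate ≈ 8388.61 s → 2.33 hours.

2.33 hours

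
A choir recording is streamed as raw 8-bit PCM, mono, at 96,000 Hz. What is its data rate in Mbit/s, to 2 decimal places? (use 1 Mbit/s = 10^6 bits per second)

Bit rate = 96,000 × 8 × 1 = 768,000 bits/s.
= 0.77 Mbit/s.

0.77 Mbit/s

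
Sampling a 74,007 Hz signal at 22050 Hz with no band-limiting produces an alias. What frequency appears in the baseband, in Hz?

7,857 Hz

Nyquist = 22,050/2 = 11,025 Hz; 74,007 Hz exceeds it.
Alias = |74,007 − 3×22,050| = |74,007 − 66,150| = 7,857 Hz.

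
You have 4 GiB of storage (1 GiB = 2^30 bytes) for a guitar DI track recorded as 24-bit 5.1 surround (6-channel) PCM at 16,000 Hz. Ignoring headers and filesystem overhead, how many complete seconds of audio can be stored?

Uncompressed byte rate = 16,000 × 3 × 6 = 288,000 bytes/s.
Capacity = 4 × 1,073,741,824 = 4,294,967,296 bytes.
4,294,967,296 / 288,000 ≈ 14913.08 s → 14,913 seconds.

14,913 seconds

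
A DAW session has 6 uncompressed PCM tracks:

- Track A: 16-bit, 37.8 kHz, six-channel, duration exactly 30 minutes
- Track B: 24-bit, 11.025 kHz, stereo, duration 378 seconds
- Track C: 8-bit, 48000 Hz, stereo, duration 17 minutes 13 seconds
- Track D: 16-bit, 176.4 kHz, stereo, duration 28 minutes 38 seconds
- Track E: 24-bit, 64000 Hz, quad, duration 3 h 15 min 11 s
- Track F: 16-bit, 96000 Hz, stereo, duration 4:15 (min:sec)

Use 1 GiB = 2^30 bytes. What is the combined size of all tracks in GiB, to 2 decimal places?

Track A: exactly 30 minutes = 1,800 s; 37,800 × 1,800 × 2 × 6 = 816,480,000 bytes.
Track B: 11,025 × 378 × 3 × 2 = 25,004,700 bytes.
Track C: 17 minutes 13 seconds = 1,033 s; 48,000 × 1,033 × 1 × 2 = 99,168,000 bytes.
Track D: 28 minutes 38 seconds = 1,718 s; 176,400 × 1,718 × 2 × 2 = 1,212,220,800 bytes.
Track E: 3 h 15 min 11 s = 11,711 s; 64,000 × 11,711 × 3 × 4 = 8,994,048,000 bytes.
Track F: 4:15 (min:sec) = 255 s; 96,000 × 255 × 2 × 2 = 97,920,000 bytes.
Total = 11,244,841,500 bytes = 10.47 GiB.

10.47 GiB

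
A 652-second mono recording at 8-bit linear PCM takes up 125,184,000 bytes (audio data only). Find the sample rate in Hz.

192,000 Hz

Bytes = sample_rate × seconds × bytes_per_sample × channels.
sample_rate = 125,184,000 / (652 × 1 × 1) = 125,184,000 / 652 = 192,000 Hz.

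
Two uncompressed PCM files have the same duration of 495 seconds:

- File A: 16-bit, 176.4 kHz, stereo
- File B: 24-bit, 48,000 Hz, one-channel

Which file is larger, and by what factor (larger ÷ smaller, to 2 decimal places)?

File A, by a factor of 4.90

File A: 176,400 × 2 × 2 = 705,600 bytes/s.
File B: 48,000 × 3 × 1 = 144,000 bytes/s.
File A is larger; ratio = 349,272,000 / 71,280,000 = 4.90.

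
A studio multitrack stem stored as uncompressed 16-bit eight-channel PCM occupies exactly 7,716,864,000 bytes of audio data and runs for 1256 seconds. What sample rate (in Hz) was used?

Bytes = sample_rate × seconds × bytes_per_sample × channels.
sample_rate = 7,716,864,000 / (1,256 × 2 × 8) = 7,716,864,000 / 20,096 = 384,000 Hz.

384,000 Hz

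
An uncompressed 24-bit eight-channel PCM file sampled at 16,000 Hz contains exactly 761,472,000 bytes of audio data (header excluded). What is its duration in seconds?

1,983 seconds

Byte rate = 16,000 × 3 × 8 = 384,000 bytes/s.
Duration = 761,472,000 / 384,000 = 1,983 s.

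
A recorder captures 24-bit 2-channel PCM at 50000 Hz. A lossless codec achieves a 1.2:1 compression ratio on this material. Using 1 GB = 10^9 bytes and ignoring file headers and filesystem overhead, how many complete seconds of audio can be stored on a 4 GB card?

Uncompressed byte rate = 50,000 × 3 × 2 = 300,000 bytes/s.
After 1.2:1 compression, effective rate ≈ 250000 bytes/s.
Capacity = 4 × 1,000,000,000 = 4,000,000,000 bytes.
4,000,000,000 / effective rate ≈ 16000 s → 16,000 seconds.

16,000 seconds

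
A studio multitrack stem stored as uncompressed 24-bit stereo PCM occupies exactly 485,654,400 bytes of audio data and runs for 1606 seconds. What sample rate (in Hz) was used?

Bytes = sample_rate × seconds × bytes_per_sample × channels.
sample_rate = 485,654,400 / (1,606 × 3 × 2) = 485,654,400 / 9,636 = 50,400 Hz.

50,400 Hz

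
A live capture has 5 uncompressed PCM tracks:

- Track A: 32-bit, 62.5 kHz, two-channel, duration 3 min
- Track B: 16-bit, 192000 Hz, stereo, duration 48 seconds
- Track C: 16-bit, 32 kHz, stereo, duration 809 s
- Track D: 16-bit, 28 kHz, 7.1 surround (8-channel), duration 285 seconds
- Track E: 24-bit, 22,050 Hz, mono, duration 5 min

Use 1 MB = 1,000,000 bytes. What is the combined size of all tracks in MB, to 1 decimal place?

Track A: 3 min = 180 s; 62,500 × 180 × 4 × 2 = 90,000,000 bytes.
Track B: 192,000 × 48 × 2 × 2 = 36,864,000 bytes.
Track C: 32,000 × 809 × 2 × 2 = 103,552,000 bytes.
Track D: 28,000 × 285 × 2 × 8 = 127,680,000 bytes.
Track E: 5 min = 300 s; 22,050 × 300 × 3 × 1 = 19,845,000 bytes.
Total = 377,941,000 bytes = 377.9 MB.

377.9 MB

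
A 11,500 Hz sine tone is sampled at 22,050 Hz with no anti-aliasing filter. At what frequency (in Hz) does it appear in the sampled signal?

Nyquist = 22,050/2 = 11,025 Hz; 11,500 Hz exceeds it.
Alias = |11,500 − 1×22,050| = |11,500 − 22,050| = 10,550 Hz.

10,550 Hz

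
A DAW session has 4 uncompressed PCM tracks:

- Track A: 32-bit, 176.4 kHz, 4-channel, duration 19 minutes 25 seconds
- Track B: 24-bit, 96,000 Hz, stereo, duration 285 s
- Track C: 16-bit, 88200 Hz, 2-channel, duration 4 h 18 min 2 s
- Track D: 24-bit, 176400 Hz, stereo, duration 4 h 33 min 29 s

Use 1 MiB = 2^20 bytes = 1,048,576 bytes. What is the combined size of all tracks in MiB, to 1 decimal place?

Track A: 19 minutes 25 seconds = 1,165 s; 176,400 × 1,165 × 4 × 4 = 3,288,096,000 bytes.
Track B: 96,000 × 285 × 3 × 2 = 164,160,000 bytes.
Track C: 4 h 18 min 2 s = 15,482 s; 88,200 × 15,482 × 2 × 2 = 5,462,049,600 bytes.
Track D: 4 h 33 min 29 s = 16,409 s; 176,400 × 16,409 × 3 × 2 = 17,367,285,600 bytes.
Total = 26,281,591,200 bytes = 25064.1 MiB.

25064.1 MiB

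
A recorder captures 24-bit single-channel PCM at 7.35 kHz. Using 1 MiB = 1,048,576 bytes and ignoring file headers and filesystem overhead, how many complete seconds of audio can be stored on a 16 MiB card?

Uncompressed byte rate = 7,350 × 3 × 1 = 22,050 bytes/s.
Capacity = 16 × 1,048,576 = 16,777,216 bytes.
16,777,216 / 22,050 ≈ 760.87 s → 760 seconds.

760 seconds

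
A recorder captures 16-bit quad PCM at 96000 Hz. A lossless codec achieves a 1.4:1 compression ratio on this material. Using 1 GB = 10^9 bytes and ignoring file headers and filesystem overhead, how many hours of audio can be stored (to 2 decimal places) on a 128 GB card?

64.81 hours

Uncompressed byte rate = 96,000 × 2 × 4 = 768,000 bytes/s.
After 1.4:1 compression, effective rate ≈ 548571.43 bytes/s.
Capacity = 128 × 1,000,000,000 = 128,000,000,000 bytes.
128,000,000,000 / effective rate ≈ 233333.33 s → 64.81 hours.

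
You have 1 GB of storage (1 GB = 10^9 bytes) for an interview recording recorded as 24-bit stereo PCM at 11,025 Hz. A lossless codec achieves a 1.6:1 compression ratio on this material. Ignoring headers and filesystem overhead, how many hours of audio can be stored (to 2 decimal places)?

6.72 hours

Uncompressed byte rate = 11,025 × 3 × 2 = 66,150 bytes/s.
After 1.6:1 compression, effective rate ≈ 41343.75 bytes/s.
Capacity = 1 × 1,000,000,000 = 1,000,000,000 bytes.
1,000,000,000 / effective rate ≈ 24187.45 s → 6.72 hours.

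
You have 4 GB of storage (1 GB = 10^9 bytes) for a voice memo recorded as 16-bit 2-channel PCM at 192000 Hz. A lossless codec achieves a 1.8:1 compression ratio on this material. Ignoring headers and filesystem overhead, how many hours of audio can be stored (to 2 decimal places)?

2.60 hours

Uncompressed byte rate = 192,000 × 2 × 2 = 768,000 bytes/s.
After 1.8:1 compression, effective rate ≈ 426666.67 bytes/s.
Capacity = 4 × 1,000,000,000 = 4,000,000,000 bytes.
4,000,000,000 / effective rate ≈ 9375 s → 2.60 hours.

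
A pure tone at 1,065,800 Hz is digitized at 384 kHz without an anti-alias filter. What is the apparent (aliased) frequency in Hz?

86,200 Hz

Nyquist = 384,000/2 = 192,000 Hz; 1,065,800 Hz exceeds it.
Alias = |1,065,800 − 3×384,000| = |1,065,800 − 1,152,000| = 86,200 Hz.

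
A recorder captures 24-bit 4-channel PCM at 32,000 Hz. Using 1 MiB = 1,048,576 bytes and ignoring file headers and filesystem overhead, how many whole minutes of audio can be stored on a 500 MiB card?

Uncompressed byte rate = 32,000 × 3 × 4 = 384,000 bytes/s.
Capacity = 500 × 1,048,576 = 524,288,000 bytes.
524,288,000 / 384,000 ≈ 1365.33 s → 22 minutes.

22 minutes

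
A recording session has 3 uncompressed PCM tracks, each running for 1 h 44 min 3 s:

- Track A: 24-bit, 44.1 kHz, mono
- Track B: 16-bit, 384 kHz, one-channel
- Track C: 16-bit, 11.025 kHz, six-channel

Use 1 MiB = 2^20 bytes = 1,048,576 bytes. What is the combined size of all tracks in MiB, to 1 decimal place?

1 h 44 min 3 s = 6,243 s.
Track A: 44,100 × 6,243 × 3 × 1 = 825,948,900 bytes.
Track B: 384,000 × 6,243 × 2 × 1 = 4,794,624,000 bytes.
Track C: 11,025 × 6,243 × 2 × 6 = 825,948,900 bytes.
Total = 6,446,521,800 bytes = 6147.9 MiB.

6147.9 MiB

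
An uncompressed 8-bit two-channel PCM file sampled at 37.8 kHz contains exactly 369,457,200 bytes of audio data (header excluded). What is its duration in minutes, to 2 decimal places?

Byte rate = 37,800 × 1 × 2 = 75,600 bytes/s.
Duration = 369,457,200 / 75,600 = 4,887 s.
4,887 s / 60 = 81.45 minutes.

81.45 minutes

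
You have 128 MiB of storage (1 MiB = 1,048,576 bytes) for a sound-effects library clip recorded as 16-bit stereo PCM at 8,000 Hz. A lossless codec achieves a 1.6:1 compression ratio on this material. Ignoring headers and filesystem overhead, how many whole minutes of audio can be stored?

111 minutes

Uncompressed byte rate = 8,000 × 2 × 2 = 32,000 bytes/s.
After 1.6:1 compression, effective rate ≈ 20000 bytes/s.
Capacity = 128 × 1,048,576 = 134,217,728 bytes.
134,217,728 / effective rate ≈ 6710.89 s → 111 minutes.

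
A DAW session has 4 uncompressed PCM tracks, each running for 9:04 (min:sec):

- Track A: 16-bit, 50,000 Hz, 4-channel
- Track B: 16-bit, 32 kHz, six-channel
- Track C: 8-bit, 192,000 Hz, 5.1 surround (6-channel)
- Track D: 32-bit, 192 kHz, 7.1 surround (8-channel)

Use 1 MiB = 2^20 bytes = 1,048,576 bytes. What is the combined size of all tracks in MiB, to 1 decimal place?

4191.9 MiB

9:04 (min:sec) = 544 s.
Track A: 50,000 × 544 × 2 × 4 = 217,600,000 bytes.
Track B: 32,000 × 544 × 2 × 6 = 208,896,000 bytes.
Track C: 192,000 × 544 × 1 × 6 = 626,688,000 bytes.
Track D: 192,000 × 544 × 4 × 8 = 3,342,336,000 bytes.
Total = 4,395,520,000 bytes = 4191.9 MiB.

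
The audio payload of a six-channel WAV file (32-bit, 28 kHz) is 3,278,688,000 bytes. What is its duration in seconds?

4,879 seconds

Byte rate = 28,000 × 4 × 6 = 672,000 bytes/s.
Duration = 3,278,688,000 / 672,000 = 4,879 s.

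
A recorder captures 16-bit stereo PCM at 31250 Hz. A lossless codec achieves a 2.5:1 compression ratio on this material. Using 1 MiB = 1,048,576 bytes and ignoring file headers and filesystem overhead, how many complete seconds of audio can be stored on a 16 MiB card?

Uncompressed byte rate = 31,250 × 2 × 2 = 125,000 bytes/s.
After 2.5:1 compression, effective rate ≈ 50000 bytes/s.
Capacity = 16 × 1,048,576 = 16,777,216 bytes.
16,777,216 / effective rate ≈ 335.54 s → 335 seconds.

335 seconds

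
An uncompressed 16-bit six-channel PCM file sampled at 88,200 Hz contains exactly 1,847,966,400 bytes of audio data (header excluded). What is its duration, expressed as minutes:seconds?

29:06

Byte rate = 88,200 × 2 × 6 = 1,058,400 bytes/s.
Duration = 1,847,966,400 / 1,058,400 = 1,746 s.
1,746 s = 29:06.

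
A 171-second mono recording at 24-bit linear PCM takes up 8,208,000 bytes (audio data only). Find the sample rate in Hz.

Bytes = sample_rate × seconds × bytes_per_sample × channels.
sample_rate = 8,208,000 / (171 × 3 × 1) = 8,208,000 / 513 = 16,000 Hz.

16,000 Hz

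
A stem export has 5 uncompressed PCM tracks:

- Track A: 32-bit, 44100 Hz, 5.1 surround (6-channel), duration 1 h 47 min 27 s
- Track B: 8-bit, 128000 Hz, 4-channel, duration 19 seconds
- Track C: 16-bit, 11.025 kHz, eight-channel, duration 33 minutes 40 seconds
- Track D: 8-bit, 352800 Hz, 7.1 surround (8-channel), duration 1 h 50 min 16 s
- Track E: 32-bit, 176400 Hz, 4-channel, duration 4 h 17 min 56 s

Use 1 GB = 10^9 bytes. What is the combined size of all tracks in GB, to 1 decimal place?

69.5 GB

Track A: 1 h 47 min 27 s = 6,447 s; 44,100 × 6,447 × 4 × 6 = 6,823,504,800 bytes.
Track B: 128,000 × 19 × 1 × 4 = 9,728,000 bytes.
Track C: 33 minutes 40 seconds = 2,020 s; 11,025 × 2,020 × 2 × 8 = 356,328,000 bytes.
Track D: 1 h 50 min 16 s = 6,616 s; 352,800 × 6,616 × 1 × 8 = 18,672,998,400 bytes.
Track E: 4 h 17 min 56 s = 15,476 s; 176,400 × 15,476 × 4 × 4 = 43,679,462,400 bytes.
Total = 69,542,021,600 bytes = 69.5 GB.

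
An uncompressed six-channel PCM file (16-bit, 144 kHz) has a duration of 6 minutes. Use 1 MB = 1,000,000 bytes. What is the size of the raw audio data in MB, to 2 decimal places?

622.08 MB

Duration = 6 minutes = 360 s.
Bytes = 144,000 samples/s × 360 s × 2 bytes/sample × 6 ch = 622,080,000 bytes.
622,080,000 / 1,000,000 = 622.08 MB.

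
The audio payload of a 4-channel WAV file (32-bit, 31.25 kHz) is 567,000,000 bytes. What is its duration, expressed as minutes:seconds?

18:54

Byte rate = 31,250 × 4 × 4 = 500,000 bytes/s.
Duration = 567,000,000 / 500,000 = 1,134 s.
1,134 s = 18:54.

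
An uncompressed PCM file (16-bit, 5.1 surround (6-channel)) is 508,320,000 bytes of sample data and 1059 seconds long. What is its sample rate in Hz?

Bytes = sample_rate × seconds × bytes_per_sample × channels.
sample_rate = 508,320,000 / (1,059 × 2 × 6) = 508,320,000 / 12,708 = 40,000 Hz.

40,000 Hz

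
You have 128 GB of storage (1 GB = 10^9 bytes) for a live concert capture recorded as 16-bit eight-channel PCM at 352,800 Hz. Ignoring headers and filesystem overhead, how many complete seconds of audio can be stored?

Uncompressed byte rate = 352,800 × 2 × 8 = 5,644,800 bytes/s.
Capacity = 128 × 1,000,000,000 = 128,000,000,000 bytes.
128,000,000,000 / 5,644,800 ≈ 22675.74 s → 22,675 seconds.

22,675 seconds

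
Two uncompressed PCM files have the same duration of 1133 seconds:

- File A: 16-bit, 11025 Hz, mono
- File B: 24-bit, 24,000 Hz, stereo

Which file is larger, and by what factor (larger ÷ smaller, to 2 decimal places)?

File A: 11,025 × 2 × 1 = 22,050 bytes/s.
File B: 24,000 × 3 × 2 = 144,000 bytes/s.
File B is larger; ratio = 163,152,000 / 24,982,650 = 6.53.

File B, by a factor of 6.53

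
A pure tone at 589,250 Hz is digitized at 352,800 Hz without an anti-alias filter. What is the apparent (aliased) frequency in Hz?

Nyquist = 352,800/2 = 176,400 Hz; 589,250 Hz exceeds it.
Alias = |589,250 − 2×352,800| = |589,250 − 705,600| = 116,350 Hz.

116,350 Hz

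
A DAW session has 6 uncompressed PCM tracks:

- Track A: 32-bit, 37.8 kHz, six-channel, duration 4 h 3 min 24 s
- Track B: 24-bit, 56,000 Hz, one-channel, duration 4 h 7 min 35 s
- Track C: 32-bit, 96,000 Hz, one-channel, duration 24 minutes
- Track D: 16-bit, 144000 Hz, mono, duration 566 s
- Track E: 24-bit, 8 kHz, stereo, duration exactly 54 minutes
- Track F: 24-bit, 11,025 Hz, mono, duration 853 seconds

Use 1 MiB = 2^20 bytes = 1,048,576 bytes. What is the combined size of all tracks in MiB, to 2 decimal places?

15873.04 MiB

Track A: 4 h 3 min 24 s = 14,604 s; 37,800 × 14,604 × 4 × 6 = 13,248,748,800 bytes.
Track B: 4 h 7 min 35 s = 14,855 s; 56,000 × 14,855 × 3 × 1 = 2,495,640,000 bytes.
Track C: 24 minutes = 1,440 s; 96,000 × 1,440 × 4 × 1 = 552,960,000 bytes.
Track D: 144,000 × 566 × 2 × 1 = 163,008,000 bytes.
Track E: exactly 54 minutes = 3,240 s; 8,000 × 3,240 × 3 × 2 = 155,520,000 bytes.
Track F: 11,025 × 853 × 3 × 1 = 28,212,975 bytes.
Total = 16,644,089,775 bytes = 15873.04 MiB.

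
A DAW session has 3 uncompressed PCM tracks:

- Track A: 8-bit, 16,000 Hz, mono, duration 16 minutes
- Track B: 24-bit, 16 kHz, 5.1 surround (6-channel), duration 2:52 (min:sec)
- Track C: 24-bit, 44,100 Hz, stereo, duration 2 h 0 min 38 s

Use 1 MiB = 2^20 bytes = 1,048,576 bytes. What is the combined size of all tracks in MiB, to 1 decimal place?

Track A: 16 minutes = 960 s; 16,000 × 960 × 1 × 1 = 15,360,000 bytes.
Track B: 2:52 (min:sec) = 172 s; 16,000 × 172 × 3 × 6 = 49,536,000 bytes.
Track C: 2 h 0 min 38 s = 7,238 s; 44,100 × 7,238 × 3 × 2 = 1,915,174,800 bytes.
Total = 1,980,070,800 bytes = 1888.3 MiB.

1888.3 MiB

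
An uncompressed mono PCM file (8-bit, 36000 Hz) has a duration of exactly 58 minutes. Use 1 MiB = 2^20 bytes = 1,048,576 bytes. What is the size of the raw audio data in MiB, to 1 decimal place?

119.5 MiB

Duration = exactly 58 minutes = 3,480 s.
Bytes = 36,000 samples/s × 3,480 s × 1 bytes/sample × 1 ch = 125,280,000 bytes.
125,280,000 / 1,048,576 = 119.5 MiB.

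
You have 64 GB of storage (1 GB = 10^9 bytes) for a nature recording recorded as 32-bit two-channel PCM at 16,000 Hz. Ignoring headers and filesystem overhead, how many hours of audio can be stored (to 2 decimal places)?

Uncompressed byte rate = 16,000 × 4 × 2 = 128,000 bytes/s.
Capacity = 64 × 1,000,000,000 = 64,000,000,000 bytes.
64,000,000,000 / 128,000 ≈ 500000 s → 138.89 hours.

138.89 hours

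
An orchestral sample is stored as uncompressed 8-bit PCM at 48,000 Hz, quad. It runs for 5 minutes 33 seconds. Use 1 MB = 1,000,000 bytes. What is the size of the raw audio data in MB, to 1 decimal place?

Duration = 5 minutes 33 seconds = 333 s.
Bytes = 48,000 samples/s × 333 s × 1 bytes/sample × 4 ch = 63,936,000 bytes.
63,936,000 / 1,000,000 = 63.9 MB.

63.9 MB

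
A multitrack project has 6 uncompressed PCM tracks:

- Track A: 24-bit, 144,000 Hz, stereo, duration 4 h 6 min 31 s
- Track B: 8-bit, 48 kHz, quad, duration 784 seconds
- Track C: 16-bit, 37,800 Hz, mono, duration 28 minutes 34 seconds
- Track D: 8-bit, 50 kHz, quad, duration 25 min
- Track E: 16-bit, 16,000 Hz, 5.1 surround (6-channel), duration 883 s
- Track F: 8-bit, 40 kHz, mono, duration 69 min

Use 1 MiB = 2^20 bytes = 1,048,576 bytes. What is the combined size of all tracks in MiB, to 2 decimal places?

13060.25 MiB

Track A: 4 h 6 min 31 s = 14,791 s; 144,000 × 14,791 × 3 × 2 = 12,779,424,000 bytes.
Track B: 48,000 × 784 × 1 × 4 = 150,528,000 bytes.
Track C: 28 minutes 34 seconds = 1,714 s; 37,800 × 1,714 × 2 × 1 = 129,578,400 bytes.
Track D: 25 min = 1,500 s; 50,000 × 1,500 × 1 × 4 = 300,000,000 bytes.
Track E: 16,000 × 883 × 2 × 6 = 169,536,000 bytes.
Track F: 69 min = 4,140 s; 40,000 × 4,140 × 1 × 1 = 165,600,000 bytes.
Total = 13,694,666,400 bytes = 13060.25 MiB.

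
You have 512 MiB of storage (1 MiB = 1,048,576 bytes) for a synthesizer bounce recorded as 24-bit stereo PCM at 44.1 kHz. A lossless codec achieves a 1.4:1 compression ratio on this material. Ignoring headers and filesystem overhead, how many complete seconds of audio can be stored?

Uncompressed byte rate = 44,100 × 3 × 2 = 264,600 bytes/s.
After 1.4:1 compression, effective rate ≈ 189000 bytes/s.
Capacity = 512 × 1,048,576 = 536,870,912 bytes.
536,870,912 / effective rate ≈ 2840.59 s → 2,840 seconds.

2,840 seconds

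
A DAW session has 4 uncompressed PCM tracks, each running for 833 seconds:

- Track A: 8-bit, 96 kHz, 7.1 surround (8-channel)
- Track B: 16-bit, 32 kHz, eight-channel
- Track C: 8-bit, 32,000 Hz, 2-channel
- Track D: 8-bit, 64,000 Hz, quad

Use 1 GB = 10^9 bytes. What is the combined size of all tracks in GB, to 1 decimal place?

Track A: 96,000 × 833 × 1 × 8 = 639,744,000 bytes.
Track B: 32,000 × 833 × 2 × 8 = 426,496,000 bytes.
Track C: 32,000 × 833 × 1 × 2 = 53,312,000 bytes.
Track D: 64,000 × 833 × 1 × 4 = 213,248,000 bytes.
Total = 1,332,800,000 bytes = 1.3 GB.

1.3 GB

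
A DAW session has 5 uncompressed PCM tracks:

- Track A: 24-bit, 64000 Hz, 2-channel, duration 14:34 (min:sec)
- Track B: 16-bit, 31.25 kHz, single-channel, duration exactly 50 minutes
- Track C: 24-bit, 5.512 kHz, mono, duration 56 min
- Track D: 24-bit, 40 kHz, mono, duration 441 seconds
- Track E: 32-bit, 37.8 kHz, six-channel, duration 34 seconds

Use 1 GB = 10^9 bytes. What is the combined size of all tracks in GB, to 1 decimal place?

Track A: 14:34 (min:sec) = 874 s; 64,000 × 874 × 3 × 2 = 335,616,000 bytes.
Track B: exactly 50 minutes = 3,000 s; 31,250 × 3,000 × 2 × 1 = 187,500,000 bytes.
Track C: 56 min = 3,360 s; 5,512 × 3,360 × 3 × 1 = 55,560,960 bytes.
Track D: 40,000 × 441 × 3 × 1 = 52,920,000 bytes.
Track E: 37,800 × 34 × 4 × 6 = 30,844,800 bytes.
Total = 662,441,760 bytes = 0.7 GB.

0.7 GB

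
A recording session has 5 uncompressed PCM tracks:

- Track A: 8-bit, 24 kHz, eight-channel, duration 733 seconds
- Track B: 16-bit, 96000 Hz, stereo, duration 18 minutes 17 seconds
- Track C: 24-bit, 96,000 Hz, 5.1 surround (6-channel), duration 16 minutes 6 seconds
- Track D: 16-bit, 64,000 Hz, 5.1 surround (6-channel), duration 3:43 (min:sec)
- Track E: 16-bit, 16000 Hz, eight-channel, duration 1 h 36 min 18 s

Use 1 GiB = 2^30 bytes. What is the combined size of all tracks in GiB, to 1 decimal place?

Track A: 24,000 × 733 × 1 × 8 = 140,736,000 bytes.
Track B: 18 minutes 17 seconds = 1,097 s; 96,000 × 1,097 × 2 × 2 = 421,248,000 bytes.
Track C: 16 minutes 6 seconds = 966 s; 96,000 × 966 × 3 × 6 = 1,669,248,000 bytes.
Track D: 3:43 (min:sec) = 223 s; 64,000 × 223 × 2 × 6 = 171,264,000 bytes.
Track E: 1 h 36 min 18 s = 5,778 s; 16,000 × 5,778 × 2 × 8 = 1,479,168,000 bytes.
Total = 3,881,664,000 bytes = 3.6 GiB.

3.6 GiB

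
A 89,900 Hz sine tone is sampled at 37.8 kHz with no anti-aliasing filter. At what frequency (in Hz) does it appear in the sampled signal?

Nyquist = 37,800/2 = 18,900 Hz; 89,900 Hz exceeds it.
Alias = |89,900 − 2×37,800| = |89,900 − 75,600| = 14,300 Hz.

14,300 Hz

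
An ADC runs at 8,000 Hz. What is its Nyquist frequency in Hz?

4,000 Hz

Nyquist frequency = sample rate / 2 = 8,000 / 2 = 4,000 Hz.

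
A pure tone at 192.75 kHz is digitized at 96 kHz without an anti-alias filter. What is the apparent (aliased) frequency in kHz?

Nyquist = 96,000/2 = 48,000 Hz; 192,750 Hz exceeds it.
Alias = |192,750 − 2×96,000| = |192,750 − 192,000| = 750 Hz = 0.75 kHz.

0.75 kHz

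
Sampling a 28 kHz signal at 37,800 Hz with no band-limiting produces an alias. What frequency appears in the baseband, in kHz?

9.8 kHz

Nyquist = 37,800/2 = 18,900 Hz; 28,000 Hz exceeds it.
Alias = |28,000 − 1×37,800| = |28,000 − 37,800| = 9,800 Hz = 9.8 kHz.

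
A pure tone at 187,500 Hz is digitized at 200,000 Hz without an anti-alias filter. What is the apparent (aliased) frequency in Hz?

12,500 Hz

Nyquist = 200,000/2 = 100,000 Hz; 187,500 Hz exceeds it.
Alias = |187,500 − 1×200,000| = |187,500 − 200,000| = 12,500 Hz.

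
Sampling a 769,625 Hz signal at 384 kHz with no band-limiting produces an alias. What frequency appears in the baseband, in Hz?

1,625 Hz

Nyquist = 384,000/2 = 192,000 Hz; 769,625 Hz exceeds it.
Alias = |769,625 − 2×384,000| = |769,625 − 768,000| = 1,625 Hz.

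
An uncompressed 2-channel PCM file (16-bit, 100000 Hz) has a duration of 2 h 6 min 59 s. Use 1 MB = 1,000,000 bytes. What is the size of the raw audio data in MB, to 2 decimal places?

3047.60 MB

Duration = 2 h 6 min 59 s = 7,619 s.
Bytes = 100,000 samples/s × 7,619 s × 2 bytes/sample × 2 ch = 3,047,600,000 bytes.
3,047,600,000 / 1,000,000 = 3047.60 MB.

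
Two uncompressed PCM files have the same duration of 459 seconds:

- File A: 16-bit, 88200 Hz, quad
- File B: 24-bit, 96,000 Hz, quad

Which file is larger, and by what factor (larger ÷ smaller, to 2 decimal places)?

File B, by a factor of 1.63

File A: 88,200 × 2 × 4 = 705,600 bytes/s.
File B: 96,000 × 3 × 4 = 1,152,000 bytes/s.
File B is larger; ratio = 528,768,000 / 323,870,400 = 1.63.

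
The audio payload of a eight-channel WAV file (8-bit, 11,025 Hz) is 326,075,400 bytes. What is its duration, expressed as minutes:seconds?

Byte rate = 11,025 × 1 × 8 = 88,200 bytes/s.
Duration = 326,075,400 / 88,200 = 3,697 s.
3,697 s = 61:37.

61:37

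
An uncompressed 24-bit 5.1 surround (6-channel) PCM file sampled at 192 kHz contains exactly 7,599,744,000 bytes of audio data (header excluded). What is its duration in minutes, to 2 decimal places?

36.65 minutes

Byte rate = 192,000 × 3 × 6 = 3,456,000 bytes/s.
Duration = 7,599,744,000 / 3,456,000 = 2,199 s.
2,199 s / 60 = 36.65 minutes.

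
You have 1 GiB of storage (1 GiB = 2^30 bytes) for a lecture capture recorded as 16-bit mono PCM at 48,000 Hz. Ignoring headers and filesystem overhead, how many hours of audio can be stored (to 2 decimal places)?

3.11 hours

Uncompressed byte rate = 48,000 × 2 × 1 = 96,000 bytes/s.
Capacity = 1 × 1,073,741,824 = 1,073,741,824 bytes.
1,073,741,824 / 96,000 ≈ 11184.81 s → 3.11 hours.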